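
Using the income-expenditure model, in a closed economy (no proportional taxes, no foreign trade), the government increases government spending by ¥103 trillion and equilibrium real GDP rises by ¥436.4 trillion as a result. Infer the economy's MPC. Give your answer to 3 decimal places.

0.764

Implied spending multiplier k = ΔY/ΔG = 436.4/103 ≈ 4.2369.
Since k = 1/(1 − MPC), MPC = 1 − 1/k = 1 − ΔG/ΔY = 1 − 103/436.4 ≈ 0.764.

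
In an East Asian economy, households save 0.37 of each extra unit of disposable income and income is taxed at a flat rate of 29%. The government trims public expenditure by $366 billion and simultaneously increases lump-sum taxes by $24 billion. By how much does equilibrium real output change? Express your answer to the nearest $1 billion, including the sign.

MPC = 1 − MPS = 1 − 0.37 = 0.63.
Expenditure multiplier = 1/(1 − c(1−t)) = 1/(1 − 0.63×0.71) = 1/0.5527 ≈ 1.809.
ΔG contributes k·ΔG = (−$366 billion) / 0.5527 ≈ −$662.2 billion.
ΔT of +$24 billion changes first-round spending by −c·ΔT = −$15.12 billion, contributing k·(−c·ΔT) = (−$15.12 billion) / 0.5527 ≈ −$27.4 billion.
Net ΔY = k(ΔG − c·ΔT) = (−$381.12 billion) / 0.5527 ≈ −$690 billion.

−$690 billion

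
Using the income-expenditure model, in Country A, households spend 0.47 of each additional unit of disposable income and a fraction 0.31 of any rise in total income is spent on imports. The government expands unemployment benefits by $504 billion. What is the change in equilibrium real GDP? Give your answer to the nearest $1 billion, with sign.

The transfer change shifts disposable income by +$504 billion, so first-round consumption changes by c·ΔTR = 0.47 × (+$504 billion) = +$236.88 billion.
Expenditure multiplier = 1/(1 − c + m) = 1/(1 − 0.47 + 0.31) = 1/0.84 ≈ 1.19.
The transfer multiplier is c × k ≈ 0.56, so ΔY = k × (c·ΔTR) = (+$236.88 billion) / 0.84 = +$282 billion.

+$282 billion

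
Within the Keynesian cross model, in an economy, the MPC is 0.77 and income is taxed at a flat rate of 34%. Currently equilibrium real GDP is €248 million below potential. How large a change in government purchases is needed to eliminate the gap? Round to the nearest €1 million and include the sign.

+€122 million

Spending multiplier = 1/(1 − c(1−t)) = 1/(1 − 0.77×0.66) = 1/0.4918 ≈ 2.033.
Need ΔY = +€248 million, so ΔG = ΔY/k = (+€248 million) × 0.4918 ≈ +€122 million.
The government should increase government purchases by €122 million.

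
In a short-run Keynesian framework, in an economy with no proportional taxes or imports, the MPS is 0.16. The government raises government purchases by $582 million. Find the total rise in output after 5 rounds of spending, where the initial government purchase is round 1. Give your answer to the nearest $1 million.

$2,116 million

MPC = 1 − MPS = 1 − 0.16 = 0.84.
Round 1 adds ΔG = $582 million; each later round is MPC = 0.84 times the previous.
After 5 rounds: 582 + 488.88 + 410.6592 + 344.953728 + 289.76113152 = ΔG·(1 − c^5)/(1 − c) = 582 × (1 − 0.4182119424)/0.16 ≈ $2,116 million.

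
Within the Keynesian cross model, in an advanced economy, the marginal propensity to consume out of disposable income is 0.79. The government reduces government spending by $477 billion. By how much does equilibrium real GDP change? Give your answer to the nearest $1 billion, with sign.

−$2,271 billion

Government-spending multiplier = 1/(1 − MPC) = 1/(1 − 0.79) = 1/0.21 ≈ 4.762.
ΔY = k × ΔG = (−$477 billion) / 0.21 ≈ −$2,271 billion.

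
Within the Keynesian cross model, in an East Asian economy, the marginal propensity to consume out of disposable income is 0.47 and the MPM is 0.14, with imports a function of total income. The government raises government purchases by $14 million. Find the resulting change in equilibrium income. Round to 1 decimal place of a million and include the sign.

+$20.9 million

Spending multiplier = 1/(1 − c + m) = 1/(1 − 0.47 + 0.14) = 1/0.67 ≈ 1.493.
ΔY = k × ΔG = (+$14 million) / 0.67 ≈ +$20.9 million.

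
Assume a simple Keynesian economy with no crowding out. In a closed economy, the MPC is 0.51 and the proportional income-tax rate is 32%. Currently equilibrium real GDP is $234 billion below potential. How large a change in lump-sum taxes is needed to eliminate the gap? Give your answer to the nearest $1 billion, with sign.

Spending multiplier = 1/(1 − c(1−t)) = 1/(1 − 0.51×0.68) = 1/0.6532 ≈ 1.531.
Tax multiplier = −c·k = −0.51/0.6532 ≈ −0.781. Need ΔY = +$234 billion, so ΔT = ΔY/(−c·k) = −(+$234 billion) × 0.6532 / 0.51 ≈ −$300 billion.
The government should cut lump-sum taxes by $300 billion.

−$300 billion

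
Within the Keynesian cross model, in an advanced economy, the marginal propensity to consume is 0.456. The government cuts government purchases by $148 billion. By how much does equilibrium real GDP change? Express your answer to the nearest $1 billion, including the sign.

−$272 billion

Spending multiplier = 1/(1 − MPC) = 1/(1 − 0.456) = 1/0.544 ≈ 1.838.
ΔY = k × ΔG = (−$148 billion) / 0.544 ≈ −$272 billion.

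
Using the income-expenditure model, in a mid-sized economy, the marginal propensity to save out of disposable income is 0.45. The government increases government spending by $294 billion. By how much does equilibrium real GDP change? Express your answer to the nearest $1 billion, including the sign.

MPC = 1 − MPS = 1 − 0.45 = 0.55.
Spending multiplier = 1/(1 − MPC) = 1/(1 − 0.55) = 1/0.45 ≈ 2.222.
ΔY = k × ΔG = (+$294 billion) / 0.45 ≈ +$653 billion.

+$653 billion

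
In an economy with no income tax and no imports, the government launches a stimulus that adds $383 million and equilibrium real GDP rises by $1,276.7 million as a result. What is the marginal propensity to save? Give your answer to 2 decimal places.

0.30

Implied spending multiplier k = ΔY/ΔG = 1,276.7/383 ≈ 3.3334.
Since k = 1/(1 − MPC), MPC = 1 − 1/k = 1 − ΔG/ΔY = 1 − 383/1,276.7 ≈ 0.70.
MPS = 1 − MPC = 0.30.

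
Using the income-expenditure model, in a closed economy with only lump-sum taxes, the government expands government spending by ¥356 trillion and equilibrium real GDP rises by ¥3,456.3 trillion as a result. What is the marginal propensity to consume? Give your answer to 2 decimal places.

0.90

Implied spending multiplier k = ΔY/ΔG = 3,456.3/356 ≈ 9.7087.
Since k = 1/(1 − MPC), MPC = 1 − 1/k = 1 − ΔG/ΔY = 1 − 356/3,456.3 ≈ 0.90.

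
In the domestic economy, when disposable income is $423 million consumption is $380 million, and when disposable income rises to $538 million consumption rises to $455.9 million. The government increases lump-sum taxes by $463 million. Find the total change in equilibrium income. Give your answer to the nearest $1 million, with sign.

−$899 million

MPC = ΔC/ΔYd = (455.9 − 380)/(538 − 423) = 75.9/115 = 0.66.
A lump-sum tax change of +$463 million shifts disposable income by −$463 million; first-round consumption changes by −c × ΔT = −0.66 × (+$463 million) = −$305.58 million.
Expenditure multiplier = 1/(1 − MPC) = 1/(1 − 0.66) = 1/0.34 ≈ 2.941.
The tax multiplier is −c × k ≈ −1.941, so ΔY = k × (−c·ΔT) = (−$305.58 million) / 0.34 ≈ −$899 million.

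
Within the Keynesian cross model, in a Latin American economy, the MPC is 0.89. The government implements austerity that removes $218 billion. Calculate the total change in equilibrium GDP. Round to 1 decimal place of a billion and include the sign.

Government-spending multiplier = 1/(1 − MPC) = 1/(1 − 0.89) = 1/0.11 ≈ 9.091.
ΔY = k × ΔG = (−$218 billion) / 0.11 ≈ −$1,981.8 billion.

−$1,981.8 billion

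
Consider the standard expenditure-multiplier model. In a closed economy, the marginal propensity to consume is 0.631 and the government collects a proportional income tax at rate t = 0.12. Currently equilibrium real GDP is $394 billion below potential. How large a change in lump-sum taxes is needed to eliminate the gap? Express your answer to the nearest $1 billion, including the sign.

Spending multiplier = 1/(1 − c(1−t)) = 1/(1 − 0.631×0.88) = 1/0.44472 ≈ 2.249.
Tax multiplier = −c·k = −0.631/0.44472 ≈ −1.419. Need ΔY = +$394 billion, so ΔT = ΔY/(−c·k) = −(+$394 billion) × 0.44472 / 0.631 ≈ −$278 billion.
The government should cut lump-sum taxes by $278 billion.

−$278 billion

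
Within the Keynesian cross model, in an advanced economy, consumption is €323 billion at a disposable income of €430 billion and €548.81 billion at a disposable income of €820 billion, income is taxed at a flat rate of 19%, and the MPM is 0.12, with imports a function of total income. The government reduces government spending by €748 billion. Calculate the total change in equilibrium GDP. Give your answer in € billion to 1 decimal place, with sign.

−€1,149.0 billion

MPC = ΔC/ΔYd = (548.81 − 323)/(820 − 430) = 225.81/390 = 0.579.
Expenditure multiplier = 1/(1 − c(1−t) + m) = 1/(1 − 0.579×0.81 + 0.12) = 1/0.65101 ≈ 1.536.
ΔY = k × ΔG = (−€748 billion) / 0.65101 ≈ −€1,149 billion.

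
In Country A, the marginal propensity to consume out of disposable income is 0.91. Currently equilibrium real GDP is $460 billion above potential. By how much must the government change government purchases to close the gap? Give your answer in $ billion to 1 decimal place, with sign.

Spending multiplier = 1/(1 − MPC) = 1/(1 − 0.91) = 1/0.09 ≈ 11.111.
Need ΔY = −$460 billion, so ΔG = ΔY/k = (−$460 billion) × 0.09 = −$41.4 billion.
The government should cut government purchases by $41.4 billion.

−$41.4 billion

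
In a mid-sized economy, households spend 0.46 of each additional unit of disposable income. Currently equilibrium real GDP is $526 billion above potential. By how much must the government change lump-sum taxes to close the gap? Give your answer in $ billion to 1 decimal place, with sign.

Spending multiplier = 1/(1 − MPC) = 1/(1 − 0.46) = 1/0.54 ≈ 1.852.
Tax multiplier = −c·k = −0.46/0.54 ≈ −0.852. Need ΔY = −$526 billion, so ΔT = ΔY/(−c·k) = −(−$526 billion) × 0.54 / 0.46 ≈ +$617.5 billion.
The government should raise lump-sum taxes by $617.5 billion.

+$617.5 billion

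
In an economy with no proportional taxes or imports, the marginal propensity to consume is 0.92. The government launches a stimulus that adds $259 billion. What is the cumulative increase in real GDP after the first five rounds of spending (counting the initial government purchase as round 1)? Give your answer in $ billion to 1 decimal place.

Round 1 adds ΔG = $259 billion; each later round is MPC = 0.92 times the previous.
After 5 rounds: 259 + 238.28 + 219.2176 + 201.680192 + 185.54577664 = ΔG·(1 − c^5)/(1 − c) = 259 × (1 − 0.6590815232)/0.08 ≈ $1,103.7 billion.

$1,103.7 billion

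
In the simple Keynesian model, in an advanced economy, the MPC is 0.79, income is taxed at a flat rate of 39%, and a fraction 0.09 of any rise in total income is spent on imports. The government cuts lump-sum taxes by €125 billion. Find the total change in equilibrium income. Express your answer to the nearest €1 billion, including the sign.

+€162 billion

A lump-sum tax change of −€125 billion shifts disposable income by +€125 billion; first-round consumption changes by −c × ΔT = −0.79 × (−€125 billion) = +€98.75 billion.
Expenditure multiplier = 1/(1 − c(1−t) + m) = 1/(1 − 0.79×0.61 + 0.09) = 1/0.6081 ≈ 1.644.
The tax multiplier is −c × k ≈ −1.299, so ΔY = k × (−c·ΔT) = (+€98.75 billion) / 0.6081 ≈ +€162 billion.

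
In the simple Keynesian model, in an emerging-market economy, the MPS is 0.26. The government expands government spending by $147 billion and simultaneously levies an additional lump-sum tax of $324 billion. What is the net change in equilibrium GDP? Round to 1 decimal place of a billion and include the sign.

−$356.8 billion

MPC = 1 − MPS = 1 − 0.26 = 0.74.
Expenditure multiplier = 1/(1 − MPC) = 1/(1 − 0.74) = 1/0.26 ≈ 3.846.
ΔG contributes k·ΔG = (+$147 billion) / 0.26 ≈ +$565.4 billion.
ΔT of +$324 billion changes first-round spending by −c·ΔT = −$239.76 billion, contributing k·(−c·ΔT) = (−$239.76 billion) / 0.26 ≈ −$922.2 billion.
Net ΔY = k(ΔG − c·ΔT) = (−$92.76 billion) / 0.26 ≈ −$356.8 billion.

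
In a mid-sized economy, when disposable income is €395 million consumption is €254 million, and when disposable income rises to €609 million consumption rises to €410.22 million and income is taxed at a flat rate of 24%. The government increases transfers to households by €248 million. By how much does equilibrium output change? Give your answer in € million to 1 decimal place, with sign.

+€406.6 million

MPC = ΔC/ΔYd = (410.22 − 254)/(609 − 395) = 156.22/214 = 0.73.
The transfer change shifts disposable income by +€248 million, so first-round consumption changes by c·ΔTR = 0.73 × (+€248 million) = +€181.04 million.
Expenditure multiplier = 1/(1 − c(1−t)) = 1/(1 − 0.73×0.76) = 1/0.4452 ≈ 2.246.
The transfer multiplier is c × k ≈ 1.64, so ΔY = k × (c·ΔTR) = (+€181.04 million) / 0.4452 ≈ +€406.6 million.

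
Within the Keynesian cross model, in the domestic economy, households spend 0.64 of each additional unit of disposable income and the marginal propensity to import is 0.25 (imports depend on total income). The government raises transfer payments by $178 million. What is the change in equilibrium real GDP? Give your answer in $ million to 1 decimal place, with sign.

+$186.8 million

The transfer change shifts disposable income by +$178 million, so first-round consumption changes by c·ΔTR = 0.64 × (+$178 million) = +$113.92 million.
Expenditure multiplier = 1/(1 − c + m) = 1/(1 − 0.64 + 0.25) = 1/0.61 ≈ 1.639.
The transfer multiplier is c × k ≈ 1.049, so ΔY = k × (c·ΔTR) = (+$113.92 million) / 0.61 ≈ +$186.8 million.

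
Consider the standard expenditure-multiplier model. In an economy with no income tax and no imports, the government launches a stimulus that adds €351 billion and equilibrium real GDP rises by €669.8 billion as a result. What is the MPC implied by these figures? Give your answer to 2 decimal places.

Implied spending multiplier k = ΔY/ΔG = 669.8/351 ≈ 1.9083.
Since k = 1/(1 − MPC), MPC = 1 − 1/k = 1 − ΔG/ΔY = 1 − 351/669.8 ≈ 0.48.

0.48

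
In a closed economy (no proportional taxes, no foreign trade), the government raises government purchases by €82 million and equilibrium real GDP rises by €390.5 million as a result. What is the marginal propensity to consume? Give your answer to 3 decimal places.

Implied spending multiplier k = ΔY/ΔG = 390.5/82 ≈ 4.7622.
Since k = 1/(1 − MPC), MPC = 1 − 1/k = 1 − ΔG/ΔY = 1 − 82/390.5 ≈ 0.790.

0.790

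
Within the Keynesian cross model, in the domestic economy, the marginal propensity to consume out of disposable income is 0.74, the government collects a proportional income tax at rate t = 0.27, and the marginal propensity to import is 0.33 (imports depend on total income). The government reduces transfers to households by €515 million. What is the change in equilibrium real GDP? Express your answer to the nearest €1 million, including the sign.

−€483 million

The transfer change shifts disposable income by −€515 million, so first-round consumption changes by c·ΔTR = 0.74 × (−€515 million) = −€381.1 million.
Expenditure multiplier = 1/(1 − c(1−t) + m) = 1/(1 − 0.74×0.73 + 0.33) = 1/0.7898 ≈ 1.266.
The transfer multiplier is c × k ≈ 0.937, so ΔY = k × (c·ΔTR) = (−€381.1 million) / 0.7898 ≈ −€483 million.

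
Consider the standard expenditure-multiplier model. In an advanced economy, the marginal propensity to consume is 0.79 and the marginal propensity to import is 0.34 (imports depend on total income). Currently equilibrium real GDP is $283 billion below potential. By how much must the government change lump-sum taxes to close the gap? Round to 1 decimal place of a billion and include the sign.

Spending multiplier = 1/(1 − c + m) = 1/(1 − 0.79 + 0.34) = 1/0.55 ≈ 1.818.
Tax multiplier = −c·k = −0.79/0.55 ≈ −1.436. Need ΔY = +$283 billion, so ΔT = ΔY/(−c·k) = −(+$283 billion) × 0.55 / 0.79 ≈ −$197 billion.
The government should cut lump-sum taxes by $197 billion.

−$197.0 billion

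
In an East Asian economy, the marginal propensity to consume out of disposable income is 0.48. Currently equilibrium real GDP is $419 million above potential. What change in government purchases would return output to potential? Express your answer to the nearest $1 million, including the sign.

−$218 million

Spending multiplier = 1/(1 − MPC) = 1/(1 − 0.48) = 1/0.52 ≈ 1.923.
Need ΔY = −$419 million, so ΔG = ΔY/k = (−$419 million) × 0.52 ≈ −$218 million.
The government should cut government purchases by $218 million.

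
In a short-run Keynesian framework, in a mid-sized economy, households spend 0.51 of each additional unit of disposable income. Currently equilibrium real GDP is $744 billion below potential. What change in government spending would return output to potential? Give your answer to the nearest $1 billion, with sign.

Spending multiplier = 1/(1 − MPC) = 1/(1 − 0.51) = 1/0.49 ≈ 2.041.
Need ΔY = +$744 billion, so ΔG = ΔY/k = (+$744 billion) × 0.49 ≈ +$365 billion.
The government should increase government spending by $365 billion.

+$365 billion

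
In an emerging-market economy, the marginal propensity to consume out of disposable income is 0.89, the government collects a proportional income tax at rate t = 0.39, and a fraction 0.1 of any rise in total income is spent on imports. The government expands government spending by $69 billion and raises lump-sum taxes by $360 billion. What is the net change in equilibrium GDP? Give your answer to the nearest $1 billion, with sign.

−$451 billion

Expenditure multiplier = 1/(1 − c(1−t) + m) = 1/(1 − 0.89×0.61 + 0.1) = 1/0.5571 ≈ 1.795.
ΔG contributes k·ΔG = (+$69 billion) / 0.5571 ≈ +$123.9 billion.
ΔT of +$360 billion changes first-round spending by −c·ΔT = −$320.4 billion, contributing k·(−c·ΔT) = (−$320.4 billion) / 0.5571 ≈ −$575.1 billion.
Net ΔY = k(ΔG − c·ΔT) = (−$251.4 billion) / 0.5571 ≈ −$451 billion.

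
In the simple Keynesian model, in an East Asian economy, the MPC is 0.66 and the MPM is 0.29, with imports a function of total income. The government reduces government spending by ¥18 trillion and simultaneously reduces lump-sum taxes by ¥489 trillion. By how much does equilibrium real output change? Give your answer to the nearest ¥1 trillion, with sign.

+¥484 trillion

Expenditure multiplier = 1/(1 − c + m) = 1/(1 − 0.66 + 0.29) = 1/0.63 ≈ 1.587.
ΔG contributes k·ΔG = (−¥18 trillion) / 0.63 ≈ −¥28.6 trillion.
ΔT of −¥489 trillion changes first-round spending by −c·ΔT = +¥322.74 trillion, contributing k·(−c·ΔT) = (+¥322.74 trillion) / 0.63 ≈ +¥512.3 trillion.
Net ΔY = k(ΔG − c·ΔT) = (+¥304.74 trillion) / 0.63 ≈ +¥484 trillion.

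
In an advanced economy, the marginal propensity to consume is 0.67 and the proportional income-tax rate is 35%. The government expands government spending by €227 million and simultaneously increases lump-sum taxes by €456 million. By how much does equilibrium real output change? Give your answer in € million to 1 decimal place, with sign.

−€139.1 million

Expenditure multiplier = 1/(1 − c(1−t)) = 1/(1 − 0.67×0.65) = 1/0.5645 ≈ 1.771.
ΔG contributes k·ΔG = (+€227 million) / 0.5645 ≈ +€402.1 million.
ΔT of +€456 million changes first-round spending by −c·ΔT = −€305.52 million, contributing k·(−c·ΔT) = (−€305.52 million) / 0.5645 ≈ −€541.2 million.
Net ΔY = k(ΔG − c·ΔT) = (−€78.52 million) / 0.5645 ≈ −€139.1 million.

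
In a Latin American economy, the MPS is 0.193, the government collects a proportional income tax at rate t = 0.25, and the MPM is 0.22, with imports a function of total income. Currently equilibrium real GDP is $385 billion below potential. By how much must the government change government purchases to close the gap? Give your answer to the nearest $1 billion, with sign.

+$237 billion

MPC = 1 − MPS = 1 − 0.193 = 0.807.
Spending multiplier = 1/(1 − c(1−t) + m) = 1/(1 − 0.807×0.75 + 0.22) = 1/0.61475 ≈ 1.627.
Need ΔY = +$385 billion, so ΔG = ΔY/k = (+$385 billion) × 0.61475 ≈ +$237 billion.
The government should increase government purchases by $237 billion.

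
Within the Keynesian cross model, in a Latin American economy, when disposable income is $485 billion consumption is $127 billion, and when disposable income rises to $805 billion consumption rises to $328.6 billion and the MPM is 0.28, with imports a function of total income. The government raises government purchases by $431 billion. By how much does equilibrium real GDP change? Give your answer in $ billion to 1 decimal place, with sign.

MPC = ΔC/ΔYd = (328.6 − 127)/(805 − 485) = 201.6/320 = 0.63.
Spending multiplier = 1/(1 − c + m) = 1/(1 − 0.63 + 0.28) = 1/0.65 ≈ 1.538.
ΔY = k × ΔG = (+$431 billion) / 0.65 ≈ +$663.1 billion.

+$663.1 billion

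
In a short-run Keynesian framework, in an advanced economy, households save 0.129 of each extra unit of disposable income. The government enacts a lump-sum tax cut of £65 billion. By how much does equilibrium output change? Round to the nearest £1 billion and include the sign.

+£439 billion

MPC = 1 − MPS = 1 − 0.129 = 0.871.
A lump-sum tax change of −£65 billion shifts disposable income by +£65 billion; first-round consumption changes by −c × ΔT = −0.871 × (−£65 billion) = +£56.615 billion.
Expenditure multiplier = 1/(1 − MPC) = 1/(1 − 0.871) = 1/0.129 ≈ 7.752.
The tax multiplier is −c × k ≈ −6.752, so ΔY = k × (−c·ΔT) = (+£56.615 billion) / 0.129 ≈ +£439 billion.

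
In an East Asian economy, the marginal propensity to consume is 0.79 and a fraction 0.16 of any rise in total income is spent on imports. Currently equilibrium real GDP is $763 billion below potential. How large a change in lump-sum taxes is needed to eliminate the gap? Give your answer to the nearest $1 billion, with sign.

−$357 billion

Spending multiplier = 1/(1 − c + m) = 1/(1 − 0.79 + 0.16) = 1/0.37 ≈ 2.703.
Tax multiplier = −c·k = −0.79/0.37 ≈ −2.135. Need ΔY = +$763 billion, so ΔT = ΔY/(−c·k) = −(+$763 billion) × 0.37 / 0.79 ≈ −$357 billion.
The government should cut lump-sum taxes by $357 billion.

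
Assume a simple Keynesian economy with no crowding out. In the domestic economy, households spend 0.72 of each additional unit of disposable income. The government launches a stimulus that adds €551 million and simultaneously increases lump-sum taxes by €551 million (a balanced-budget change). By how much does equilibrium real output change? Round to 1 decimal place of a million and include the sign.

+€551.0 million

Expenditure multiplier = 1/(1 − MPC) = 1/(1 − 0.72) = 1/0.28 ≈ 3.571.
ΔG contributes k·ΔG = (+€551 million) / 0.28 ≈ +€1,967.9 million.
ΔT of +€551 million changes first-round spending by −c·ΔT = −€396.72 million, contributing k·(−c·ΔT) = (−€396.72 million) / 0.28 ≈ −€1,416.9 million.
With ΔG = ΔT and no other leakages, the balanced-budget multiplier is 1, so ΔY = ΔG = +€551 million.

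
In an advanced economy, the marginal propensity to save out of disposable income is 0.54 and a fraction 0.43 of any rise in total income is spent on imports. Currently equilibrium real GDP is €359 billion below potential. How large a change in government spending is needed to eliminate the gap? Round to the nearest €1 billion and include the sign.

MPC = 1 − MPS = 1 − 0.54 = 0.46.
Spending multiplier = 1/(1 − c + m) = 1/(1 − 0.46 + 0.43) = 1/0.97 ≈ 1.031.
Need ΔY = +€359 billion, so ΔG = ΔY/k = (+€359 billion) × 0.97 ≈ +€348 billion.
The government should increase government spending by €348 billion.

+€348 billion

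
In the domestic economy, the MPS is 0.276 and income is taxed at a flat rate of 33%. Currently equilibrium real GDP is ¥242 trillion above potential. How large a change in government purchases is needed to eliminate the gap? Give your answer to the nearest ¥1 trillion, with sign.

MPC = 1 − MPS = 1 − 0.276 = 0.724.
Spending multiplier = 1/(1 − c(1−t)) = 1/(1 − 0.724×0.67) = 1/0.51492 ≈ 1.942.
Need ΔY = −¥242 trillion, so ΔG = ΔY/k = (−¥242 trillion) × 0.51492 ≈ −¥125 trillion.
The government should cut government purchases by ¥125 trillion.

−¥125 trillion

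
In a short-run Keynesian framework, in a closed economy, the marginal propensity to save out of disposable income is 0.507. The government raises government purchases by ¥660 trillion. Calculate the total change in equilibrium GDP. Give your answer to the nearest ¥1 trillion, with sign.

+¥1,302 trillion

MPC = 1 − MPS = 1 − 0.507 = 0.493.
Government-spending multiplier = 1/(1 − MPC) = 1/(1 − 0.493) = 1/0.507 ≈ 1.972.
ΔY = k × ΔG = (+¥660 trillion) / 0.507 ≈ +¥1,302 trillion.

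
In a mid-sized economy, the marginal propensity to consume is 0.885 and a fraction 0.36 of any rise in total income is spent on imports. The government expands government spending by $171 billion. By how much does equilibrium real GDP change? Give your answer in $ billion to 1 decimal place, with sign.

Expenditure multiplier = 1/(1 − c + m) = 1/(1 − 0.885 + 0.36) = 1/0.475 ≈ 2.105.
ΔY = k × ΔG = (+$171 billion) / 0.475 = +$360 billion.

+$360.0 billion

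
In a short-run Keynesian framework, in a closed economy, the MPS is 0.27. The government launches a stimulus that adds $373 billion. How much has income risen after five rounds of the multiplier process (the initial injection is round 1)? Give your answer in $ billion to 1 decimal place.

MPC = 1 − MPS = 1 − 0.27 = 0.73.
Round 1 adds ΔG = $373 billion; each later round is MPC = 0.73 times the previous.
After 5 rounds: 373 + 272.29 + 198.7717 + 145.103341 + 105.92543893 = ΔG·(1 − c^5)/(1 − c) = 373 × (1 − 0.2073071593)/0.27 ≈ $1,095.1 billion.

$1,095.1 billion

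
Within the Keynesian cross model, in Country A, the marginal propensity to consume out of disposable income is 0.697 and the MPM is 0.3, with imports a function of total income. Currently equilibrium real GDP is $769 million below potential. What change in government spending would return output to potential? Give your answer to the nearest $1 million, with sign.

+$464 million

Spending multiplier = 1/(1 − c + m) = 1/(1 − 0.697 + 0.3) = 1/0.603 ≈ 1.658.
Need ΔY = +$769 million, so ΔG = ΔY/k = (+$769 million) × 0.603 ≈ +$464 million.
The government should increase government spending by $464 million.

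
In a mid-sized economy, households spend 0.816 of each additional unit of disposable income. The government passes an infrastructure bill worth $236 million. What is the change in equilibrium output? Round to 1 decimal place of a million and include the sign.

+$1,282.6 million

Spending multiplier = 1/(1 − MPC) = 1/(1 − 0.816) = 1/0.184 ≈ 5.435.
ΔY = k × ΔG = (+$236 million) / 0.184 ≈ +$1,282.6 million.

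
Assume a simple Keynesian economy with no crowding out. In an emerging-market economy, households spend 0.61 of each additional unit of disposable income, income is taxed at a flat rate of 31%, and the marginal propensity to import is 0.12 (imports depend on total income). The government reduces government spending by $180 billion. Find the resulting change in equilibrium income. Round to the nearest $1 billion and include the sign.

−$257 billion

Expenditure multiplier = 1/(1 − c(1−t) + m) = 1/(1 − 0.61×0.69 + 0.12) = 1/0.6991 ≈ 1.43.
ΔY = k × ΔG = (−$180 billion) / 0.6991 ≈ −$257 billion.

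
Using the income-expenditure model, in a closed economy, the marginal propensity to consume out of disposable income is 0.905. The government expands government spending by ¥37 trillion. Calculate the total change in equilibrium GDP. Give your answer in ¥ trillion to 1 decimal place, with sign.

+¥389.5 trillion

Government-spending multiplier = 1/(1 − MPC) = 1/(1 − 0.905) = 1/0.095 ≈ 10.526.
ΔY = k × ΔG = (+¥37 trillion) / 0.095 ≈ +¥389.5 trillion.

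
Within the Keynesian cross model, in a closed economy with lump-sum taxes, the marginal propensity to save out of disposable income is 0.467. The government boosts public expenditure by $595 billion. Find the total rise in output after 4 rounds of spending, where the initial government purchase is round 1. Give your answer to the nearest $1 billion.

MPC = 1 − MPS = 1 − 0.467 = 0.533.
Round 1 adds ΔG = $595 billion; each later round is MPC = 0.533 times the previous.
After 4 rounds: 595 + 317.135 + 169.032955 + 90.094565015 = ΔG·(1 − c^4)/(1 − c) = 595 × (1 − 0.080706559921)/0.467 ≈ $1,171 billion.

$1,171 billion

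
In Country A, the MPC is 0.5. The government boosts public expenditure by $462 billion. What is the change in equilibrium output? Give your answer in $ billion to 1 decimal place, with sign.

Spending multiplier = 1/(1 − MPC) = 1/(1 − 0.5) = 1/0.5 = 2.
ΔY = k × ΔG = (+$462 billion) / 0.5 = +$924 billion.

+$924.0 billion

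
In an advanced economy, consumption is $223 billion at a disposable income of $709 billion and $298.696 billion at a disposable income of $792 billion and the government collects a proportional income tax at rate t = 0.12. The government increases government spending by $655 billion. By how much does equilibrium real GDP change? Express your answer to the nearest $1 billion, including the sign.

MPC = ΔC/ΔYd = (298.696 − 223)/(792 − 709) = 75.696/83 = 0.912.
Spending multiplier = 1/(1 − c(1−t)) = 1/(1 − 0.912×0.88) = 1/0.19744 ≈ 5.065.
ΔY = k × ΔG = (+$655 billion) / 0.19744 ≈ +$3,317 billion.

+$3,317 billion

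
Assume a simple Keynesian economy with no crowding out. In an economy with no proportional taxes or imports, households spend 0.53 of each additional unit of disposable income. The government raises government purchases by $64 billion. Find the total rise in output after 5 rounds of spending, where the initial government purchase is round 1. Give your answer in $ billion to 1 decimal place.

$130.5 billion

Round 1 adds ΔG = $64 billion; each later round is MPC = 0.53 times the previous.
After 5 rounds: 64 + 33.92 + 17.9776 + 9.528128 + 5.04990784 = ΔG·(1 − c^5)/(1 − c) = 64 × (1 − 0.0418195493)/0.47 ≈ $130.5 billion.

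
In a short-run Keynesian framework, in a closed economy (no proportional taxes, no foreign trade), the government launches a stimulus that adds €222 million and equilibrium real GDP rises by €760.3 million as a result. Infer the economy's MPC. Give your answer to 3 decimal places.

Implied spending multiplier k = ΔY/ΔG = 760.3/222 ≈ 3.4248.
Since k = 1/(1 − MPC), MPC = 1 − 1/k = 1 − ΔG/ΔY = 1 − 222/760.3 ≈ 0.708.

0.708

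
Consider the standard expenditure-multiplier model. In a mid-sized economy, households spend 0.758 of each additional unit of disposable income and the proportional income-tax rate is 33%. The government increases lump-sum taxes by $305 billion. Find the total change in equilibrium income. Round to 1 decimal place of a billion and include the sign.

−$469.8 billion

A lump-sum tax change of +$305 billion shifts disposable income by −$305 billion; first-round consumption changes by −c × ΔT = −0.758 × (+$305 billion) = −$231.19 billion.
Expenditure multiplier = 1/(1 − c(1−t)) = 1/(1 − 0.758×0.67) = 1/0.49214 ≈ 2.032.
The tax multiplier is −c × k ≈ −1.54, so ΔY = k × (−c·ΔT) = (−$231.19 billion) / 0.49214 ≈ −$469.8 billion.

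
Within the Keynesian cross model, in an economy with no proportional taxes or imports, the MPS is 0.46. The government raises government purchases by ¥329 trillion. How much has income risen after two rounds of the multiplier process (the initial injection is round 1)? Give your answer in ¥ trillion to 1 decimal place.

MPC = 1 − MPS = 1 − 0.46 = 0.54.
Round 1 adds ΔG = ¥329 trillion; each later round is MPC = 0.54 times the previous.
After 2 rounds: 329 + 177.66 = ΔG·(1 − c^2)/(1 − c) = 329 × (1 − 0.2916)/0.46 ≈ ¥506.7 trillion.

¥506.7 trillion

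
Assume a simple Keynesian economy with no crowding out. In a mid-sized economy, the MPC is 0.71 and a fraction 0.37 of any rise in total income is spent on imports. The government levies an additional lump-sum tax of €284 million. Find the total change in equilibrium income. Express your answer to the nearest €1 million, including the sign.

−€306 million

A lump-sum tax change of +€284 million shifts disposable income by −€284 million; first-round consumption changes by −c × ΔT = −0.71 × (+€284 million) = −€201.64 million.
Expenditure multiplier = 1/(1 − c + m) = 1/(1 − 0.71 + 0.37) = 1/0.66 ≈ 1.515.
The tax multiplier is −c × k ≈ −1.076, so ΔY = k × (−c·ΔT) = (−€201.64 million) / 0.66 ≈ −€306 million.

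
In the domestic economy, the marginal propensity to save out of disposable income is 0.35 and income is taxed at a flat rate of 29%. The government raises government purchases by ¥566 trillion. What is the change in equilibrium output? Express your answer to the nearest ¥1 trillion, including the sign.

MPC = 1 − MPS = 1 − 0.35 = 0.65.
Government-spending multiplier = 1/(1 − c(1−t)) = 1/(1 − 0.65×0.71) = 1/0.5385 ≈ 1.857.
ΔY = k × ΔG = (+¥566 trillion) / 0.5385 ≈ +¥1,051 trillion.

+¥1,051 trillion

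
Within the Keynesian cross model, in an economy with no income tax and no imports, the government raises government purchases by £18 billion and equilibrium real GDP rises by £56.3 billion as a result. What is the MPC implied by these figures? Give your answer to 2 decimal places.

Implied spending multiplier k = ΔY/ΔG = 56.3/18 ≈ 3.1278.
Since k = 1/(1 − MPC), MPC = 1 − 1/k = 1 − ΔG/ΔY = 1 − 18/56.3 ≈ 0.68.

0.68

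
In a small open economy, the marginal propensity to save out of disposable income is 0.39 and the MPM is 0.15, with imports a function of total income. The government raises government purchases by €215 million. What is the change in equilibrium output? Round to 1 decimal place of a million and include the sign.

+€398.1 million

MPC = 1 − MPS = 1 − 0.39 = 0.61.
Government-spending multiplier = 1/(1 − c + m) = 1/(1 − 0.61 + 0.15) = 1/0.54 ≈ 1.852.
ΔY = k × ΔG = (+€215 million) / 0.54 ≈ +€398.1 million.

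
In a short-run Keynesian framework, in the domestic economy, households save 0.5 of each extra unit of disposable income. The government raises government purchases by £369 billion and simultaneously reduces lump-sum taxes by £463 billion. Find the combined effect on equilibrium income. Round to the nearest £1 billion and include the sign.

MPC = 1 − MPS = 1 − 0.5 = 0.5.
Expenditure multiplier = 1/(1 − MPC) = 1/(1 − 0.5) = 1/0.5 = 2.
ΔG contributes k·ΔG = (+£369 billion) / 0.5 = +£738 billion.
ΔT of −£463 billion changes first-round spending by −c·ΔT = +£231.5 billion, contributing k·(−c·ΔT) = (+£231.5 billion) / 0.5 = +£463 billion.
Net ΔY = k(ΔG − c·ΔT) = (+£600.5 billion) / 0.5 = +£1,201 billion.

+£1,201 billion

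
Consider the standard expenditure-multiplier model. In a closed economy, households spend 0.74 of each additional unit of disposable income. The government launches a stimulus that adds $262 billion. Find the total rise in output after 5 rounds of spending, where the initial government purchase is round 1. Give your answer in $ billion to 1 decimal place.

Round 1 adds ΔG = $262 billion; each later round is MPC = 0.74 times the previous.
After 5 rounds: 262 + 193.88 + 143.4712 + 106.168688 + 78.56482912 = ΔG·(1 − c^5)/(1 − c) = 262 × (1 − 0.2219006624)/0.26 ≈ $784.1 billion.

$784.1 billion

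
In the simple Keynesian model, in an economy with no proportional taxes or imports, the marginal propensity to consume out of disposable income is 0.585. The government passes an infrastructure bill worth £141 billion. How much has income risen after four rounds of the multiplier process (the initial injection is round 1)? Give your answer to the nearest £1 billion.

£300 billion

Round 1 adds ΔG = £141 billion; each later round is MPC = 0.585 times the previous.
After 4 rounds: 141 + 82.485 + 48.253725 + 28.228429125 = ΔG·(1 − c^4)/(1 − c) = 141 × (1 − 0.117117950625)/0.415 ≈ £300 billion.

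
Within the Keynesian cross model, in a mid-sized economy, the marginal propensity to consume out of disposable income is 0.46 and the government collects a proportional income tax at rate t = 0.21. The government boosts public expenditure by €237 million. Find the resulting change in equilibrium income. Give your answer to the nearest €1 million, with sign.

+€372 million

Spending multiplier = 1/(1 − c(1−t)) = 1/(1 − 0.46×0.79) = 1/0.6366 ≈ 1.571.
ΔY = k × ΔG = (+€237 million) / 0.6366 ≈ +€372 million.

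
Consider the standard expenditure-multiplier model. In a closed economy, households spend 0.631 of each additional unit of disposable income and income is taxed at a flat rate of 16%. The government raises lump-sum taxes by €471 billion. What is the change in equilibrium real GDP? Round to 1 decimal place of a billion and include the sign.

A lump-sum tax change of +€471 billion shifts disposable income by −€471 billion; first-round consumption changes by −c × ΔT = −0.631 × (+€471 billion) = −€297.201 billion.
Expenditure multiplier = 1/(1 − c(1−t)) = 1/(1 − 0.631×0.84) = 1/0.46996 ≈ 2.128.
The tax multiplier is −c × k ≈ −1.343, so ΔY = k × (−c·ΔT) = (−€297.201 billion) / 0.46996 ≈ −€632.4 billion.

−€632.4 billion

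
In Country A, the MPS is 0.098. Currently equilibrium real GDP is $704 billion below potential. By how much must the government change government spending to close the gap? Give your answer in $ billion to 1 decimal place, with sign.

MPC = 1 − MPS = 1 − 0.098 = 0.902.
Spending multiplier = 1/(1 − MPC) = 1/(1 − 0.902) = 1/0.098 ≈ 10.204.
Need ΔY = +$704 billion, so ΔG = ΔY/k = (+$704 billion) × 0.098 ≈ +$69 billion.
The government should increase government spending by $69 billion.

+$69.0 billion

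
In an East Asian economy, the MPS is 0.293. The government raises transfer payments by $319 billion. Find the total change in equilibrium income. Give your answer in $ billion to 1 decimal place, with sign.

+$769.7 billion

MPC = 1 − MPS = 1 − 0.293 = 0.707.
The transfer change shifts disposable income by +$319 billion, so first-round consumption changes by c·ΔTR = 0.707 × (+$319 billion) = +$225.533 billion.
Expenditure multiplier = 1/(1 − MPC) = 1/(1 − 0.707) = 1/0.293 ≈ 3.413.
The transfer multiplier is c × k ≈ 2.413, so ΔY = k × (c·ΔTR) = (+$225.533 billion) / 0.293 ≈ +$769.7 billion.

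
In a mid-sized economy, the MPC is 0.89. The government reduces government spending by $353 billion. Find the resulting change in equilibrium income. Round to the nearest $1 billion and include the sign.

Spending multiplier = 1/(1 − MPC) = 1/(1 − 0.89) = 1/0.11 ≈ 9.091.
ΔY = k × ΔG = (−$353 billion) / 0.11 ≈ −$3,209 billion.

−$3,209 billion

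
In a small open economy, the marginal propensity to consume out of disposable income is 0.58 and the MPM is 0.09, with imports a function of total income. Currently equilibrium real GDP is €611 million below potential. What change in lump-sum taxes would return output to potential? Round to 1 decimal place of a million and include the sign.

−€537.3 million

Spending multiplier = 1/(1 − c + m) = 1/(1 − 0.58 + 0.09) = 1/0.51 ≈ 1.961.
Tax multiplier = −c·k = −0.58/0.51 ≈ −1.137. Need ΔY = +€611 million, so ΔT = ΔY/(−c·k) = −(+€611 million) × 0.51 / 0.58 ≈ −€537.3 million.
The government should cut lump-sum taxes by €537.3 million.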